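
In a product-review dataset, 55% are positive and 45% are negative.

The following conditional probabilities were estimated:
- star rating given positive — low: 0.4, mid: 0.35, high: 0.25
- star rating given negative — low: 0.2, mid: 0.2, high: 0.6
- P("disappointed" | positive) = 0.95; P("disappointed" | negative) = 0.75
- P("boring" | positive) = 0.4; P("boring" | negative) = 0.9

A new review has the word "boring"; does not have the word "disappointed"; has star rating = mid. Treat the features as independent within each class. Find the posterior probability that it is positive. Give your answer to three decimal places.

positive: 0.55 × 0.35 × (1−0.95) × 0.4 = 0.00385
negative: 0.45 × 0.2 × (1−0.75) × 0.9 = 0.02025
P(positive | x) = 0.00385 / 0.0241 ≈ 0.160

0.160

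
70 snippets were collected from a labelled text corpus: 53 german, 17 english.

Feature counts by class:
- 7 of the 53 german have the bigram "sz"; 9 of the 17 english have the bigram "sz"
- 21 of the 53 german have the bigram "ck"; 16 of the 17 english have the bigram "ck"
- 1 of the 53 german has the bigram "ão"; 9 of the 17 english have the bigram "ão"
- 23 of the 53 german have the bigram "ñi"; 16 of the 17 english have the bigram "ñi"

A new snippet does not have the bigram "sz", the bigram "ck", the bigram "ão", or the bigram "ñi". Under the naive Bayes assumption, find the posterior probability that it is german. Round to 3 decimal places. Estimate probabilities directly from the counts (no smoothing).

0.999

german: (53/70) × (46/53) × (32/53) × (52/53) × (30/53) ≈ 0.220347
english: (17/70) × (8/17) × (1/17) × (8/17) × (1/17) ≈ 0.000186095
P(german | x) = 0.220347 / 0.220533095 ≈ 0.999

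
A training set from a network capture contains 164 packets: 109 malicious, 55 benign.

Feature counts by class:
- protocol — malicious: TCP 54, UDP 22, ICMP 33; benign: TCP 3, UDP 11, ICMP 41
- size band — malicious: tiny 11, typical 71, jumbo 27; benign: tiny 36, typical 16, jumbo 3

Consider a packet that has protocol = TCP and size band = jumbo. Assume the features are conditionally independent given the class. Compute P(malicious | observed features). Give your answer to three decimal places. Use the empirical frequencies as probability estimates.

0.988

malicious: (109/164) × (54/109) × (27/109) ≈ 0.0815619
benign: (55/164) × (3/55) × (3/55) ≈ 0.000997783
P(malicious | x) = 0.0815619 / 0.082559683 ≈ 0.988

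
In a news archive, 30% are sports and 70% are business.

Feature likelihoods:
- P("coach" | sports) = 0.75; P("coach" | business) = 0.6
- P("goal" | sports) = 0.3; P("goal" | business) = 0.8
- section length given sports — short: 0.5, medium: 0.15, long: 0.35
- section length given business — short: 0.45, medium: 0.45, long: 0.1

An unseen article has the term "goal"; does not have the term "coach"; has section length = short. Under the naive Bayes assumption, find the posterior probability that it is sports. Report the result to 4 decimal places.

sports: 0.3 × (1−0.75) × 0.3 × 0.5 = 0.01125
business: 0.7 × (1−0.6) × 0.8 × 0.45 = 0.1008
P(sports | x) = 0.01125 / 0.11205 ≈ 0.1004

0.1004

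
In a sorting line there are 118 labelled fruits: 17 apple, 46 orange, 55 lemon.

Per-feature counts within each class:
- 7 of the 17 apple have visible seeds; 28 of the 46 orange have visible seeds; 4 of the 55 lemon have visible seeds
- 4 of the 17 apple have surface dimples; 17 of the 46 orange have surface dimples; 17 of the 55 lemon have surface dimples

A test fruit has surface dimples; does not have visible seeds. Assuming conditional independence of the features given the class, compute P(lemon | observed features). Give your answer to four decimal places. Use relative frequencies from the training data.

apple: (17/118) × (10/17) × (4/17) ≈ 0.0199402
orange: (46/118) × (18/46) × (17/46) ≈ 0.0563744
lemon: (55/118) × (51/55) × (17/55) ≈ 0.13359
P(lemon | x) = 0.13359 / 0.2099046 ≈ 0.6364

0.6364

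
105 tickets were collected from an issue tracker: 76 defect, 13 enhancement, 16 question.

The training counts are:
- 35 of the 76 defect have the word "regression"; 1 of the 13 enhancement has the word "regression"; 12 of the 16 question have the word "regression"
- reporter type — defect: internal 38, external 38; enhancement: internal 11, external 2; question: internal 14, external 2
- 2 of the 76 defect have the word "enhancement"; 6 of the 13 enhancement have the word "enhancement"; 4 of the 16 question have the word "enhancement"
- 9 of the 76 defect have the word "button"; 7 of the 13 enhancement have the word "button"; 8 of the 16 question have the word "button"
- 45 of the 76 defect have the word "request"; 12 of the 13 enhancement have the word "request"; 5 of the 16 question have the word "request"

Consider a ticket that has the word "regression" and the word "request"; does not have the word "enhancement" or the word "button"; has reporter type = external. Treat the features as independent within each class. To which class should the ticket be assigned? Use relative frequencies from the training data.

defect

defect: (76/105) × (35/76) × (38/76) × (74/76) × (67/76) × (45/76) ≈ 0.0847085
enhancement: (13/105) × (1/13) × (2/13) × (7/13) × (6/13) × (12/13) ≈ 0.000336123
question: (16/105) × (12/16) × (2/16) × (12/16) × (8/16) × (5/16) ≈ 0.00167411
Highest score → defect.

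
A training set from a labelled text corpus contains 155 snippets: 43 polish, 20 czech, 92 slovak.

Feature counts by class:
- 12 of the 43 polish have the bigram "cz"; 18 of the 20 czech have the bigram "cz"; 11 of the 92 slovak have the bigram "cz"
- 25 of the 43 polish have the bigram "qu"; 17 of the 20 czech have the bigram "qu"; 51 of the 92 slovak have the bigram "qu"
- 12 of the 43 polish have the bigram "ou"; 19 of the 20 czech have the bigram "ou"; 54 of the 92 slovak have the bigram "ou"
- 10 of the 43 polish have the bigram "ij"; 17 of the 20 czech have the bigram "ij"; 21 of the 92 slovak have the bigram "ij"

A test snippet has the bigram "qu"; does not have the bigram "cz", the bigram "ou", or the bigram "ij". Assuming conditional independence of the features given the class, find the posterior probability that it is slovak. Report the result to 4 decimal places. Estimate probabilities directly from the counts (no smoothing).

0.5891

polish: (43/155) × (31/43) × (25/43) × (31/43) × (33/43) ≈ 0.064334
czech: (20/155) × (2/20) × (17/20) × (1/20) × (3/20) ≈ 0.0000822581
slovak: (92/155) × (81/92) × (51/92) × (38/92) × (71/92) ≈ 0.0923426
P(slovak | x) = 0.0923426 / 0.1567588581 ≈ 0.5891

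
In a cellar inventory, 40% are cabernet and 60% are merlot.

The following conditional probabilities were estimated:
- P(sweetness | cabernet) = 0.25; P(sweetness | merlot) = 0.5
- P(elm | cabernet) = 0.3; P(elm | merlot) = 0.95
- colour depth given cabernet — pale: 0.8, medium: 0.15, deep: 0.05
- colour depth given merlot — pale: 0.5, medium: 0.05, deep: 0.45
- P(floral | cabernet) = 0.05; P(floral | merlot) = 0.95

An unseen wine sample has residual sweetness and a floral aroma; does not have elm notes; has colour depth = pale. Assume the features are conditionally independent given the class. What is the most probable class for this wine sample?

merlot

cabernet: 0.4 × 0.25 × (1−0.3) × 0.8 × 0.05 = 0.0028
merlot: 0.6 × 0.5 × (1−0.95) × 0.5 × 0.95 = 0.007125
Highest score → merlot.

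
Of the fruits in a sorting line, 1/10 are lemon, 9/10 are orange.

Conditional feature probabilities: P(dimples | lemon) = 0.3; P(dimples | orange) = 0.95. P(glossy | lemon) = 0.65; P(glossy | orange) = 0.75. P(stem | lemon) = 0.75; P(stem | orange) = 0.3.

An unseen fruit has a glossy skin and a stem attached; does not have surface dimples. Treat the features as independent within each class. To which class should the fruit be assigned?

lemon: 0.1 × (1−0.3) × 0.65 × 0.75 = 0.034125
orange: 0.9 × (1−0.95) × 0.75 × 0.3 = 0.010125
Highest score → lemon.

lemon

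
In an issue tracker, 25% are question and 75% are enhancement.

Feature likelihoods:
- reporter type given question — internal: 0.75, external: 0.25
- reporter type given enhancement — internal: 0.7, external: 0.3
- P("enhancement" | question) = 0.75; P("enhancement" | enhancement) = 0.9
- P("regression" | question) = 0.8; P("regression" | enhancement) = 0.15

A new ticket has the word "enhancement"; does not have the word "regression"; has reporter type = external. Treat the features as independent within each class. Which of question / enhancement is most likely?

question: 0.25 × 0.25 × 0.75 × (1−0.8) = 0.009375
enhancement: 0.75 × 0.3 × 0.9 × (1−0.15) = 0.172125
Highest score → enhancement.

enhancement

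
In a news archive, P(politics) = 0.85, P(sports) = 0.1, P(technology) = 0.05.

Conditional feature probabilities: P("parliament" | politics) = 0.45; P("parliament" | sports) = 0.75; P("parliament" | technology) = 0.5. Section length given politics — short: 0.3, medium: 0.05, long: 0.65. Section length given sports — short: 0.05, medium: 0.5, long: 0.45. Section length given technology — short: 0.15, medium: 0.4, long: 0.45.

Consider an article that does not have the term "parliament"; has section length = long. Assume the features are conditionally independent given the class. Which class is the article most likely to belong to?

politics: 0.85 × (1−0.45) × 0.65 = 0.303875
sports: 0.1 × (1−0.75) × 0.45 = 0.01125
technology: 0.05 × (1−0.5) × 0.45 = 0.01125
Highest score → politics.

politics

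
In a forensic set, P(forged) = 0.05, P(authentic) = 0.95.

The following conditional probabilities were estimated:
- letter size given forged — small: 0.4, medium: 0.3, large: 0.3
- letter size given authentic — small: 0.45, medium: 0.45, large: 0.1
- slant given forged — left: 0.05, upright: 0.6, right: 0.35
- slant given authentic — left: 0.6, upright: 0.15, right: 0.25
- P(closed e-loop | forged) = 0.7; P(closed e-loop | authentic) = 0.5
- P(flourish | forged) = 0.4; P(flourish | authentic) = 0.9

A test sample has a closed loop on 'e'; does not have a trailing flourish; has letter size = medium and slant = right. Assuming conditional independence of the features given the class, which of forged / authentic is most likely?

authentic

forged: 0.05 × 0.3 × 0.35 × 0.7 × (1−0.4) = 0.002205
authentic: 0.95 × 0.45 × 0.25 × 0.5 × (1−0.9) = 0.00534375
Highest score → authentic.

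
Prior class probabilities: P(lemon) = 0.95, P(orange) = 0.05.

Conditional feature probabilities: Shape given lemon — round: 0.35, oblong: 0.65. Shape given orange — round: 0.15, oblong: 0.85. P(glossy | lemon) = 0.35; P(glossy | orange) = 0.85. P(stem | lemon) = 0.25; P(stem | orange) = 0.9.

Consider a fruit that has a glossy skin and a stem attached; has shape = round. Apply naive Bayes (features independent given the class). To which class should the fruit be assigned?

lemon: 0.95 × 0.35 × 0.35 × 0.25 = 0.02909375
orange: 0.05 × 0.15 × 0.85 × 0.9 = 0.0057375
Highest score → lemon.

lemon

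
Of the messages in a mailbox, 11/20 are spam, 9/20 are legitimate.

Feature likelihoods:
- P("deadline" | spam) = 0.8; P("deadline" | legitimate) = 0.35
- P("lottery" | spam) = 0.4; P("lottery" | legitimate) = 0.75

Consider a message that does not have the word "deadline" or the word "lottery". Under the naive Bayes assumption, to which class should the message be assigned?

legitimate

spam: 0.55 × (1−0.8) × (1−0.4) = 0.066
legitimate: 0.45 × (1−0.35) × (1−0.75) = 0.073125
Highest score → legitimate.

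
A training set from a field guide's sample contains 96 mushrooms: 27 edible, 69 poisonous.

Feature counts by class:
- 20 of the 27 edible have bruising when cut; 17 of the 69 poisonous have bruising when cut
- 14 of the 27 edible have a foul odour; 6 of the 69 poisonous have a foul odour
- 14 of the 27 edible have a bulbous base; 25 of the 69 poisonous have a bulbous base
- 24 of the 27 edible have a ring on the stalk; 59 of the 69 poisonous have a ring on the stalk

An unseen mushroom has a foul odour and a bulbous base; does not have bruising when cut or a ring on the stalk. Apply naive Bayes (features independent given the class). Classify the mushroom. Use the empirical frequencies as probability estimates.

poisonous

edible: (27/96) × (7/27) × (14/27) × (14/27) × (3/27) ≈ 0.00217828
poisonous: (69/96) × (52/69) × (6/69) × (25/69) × (10/69) ≈ 0.0024733
Highest score → poisonous.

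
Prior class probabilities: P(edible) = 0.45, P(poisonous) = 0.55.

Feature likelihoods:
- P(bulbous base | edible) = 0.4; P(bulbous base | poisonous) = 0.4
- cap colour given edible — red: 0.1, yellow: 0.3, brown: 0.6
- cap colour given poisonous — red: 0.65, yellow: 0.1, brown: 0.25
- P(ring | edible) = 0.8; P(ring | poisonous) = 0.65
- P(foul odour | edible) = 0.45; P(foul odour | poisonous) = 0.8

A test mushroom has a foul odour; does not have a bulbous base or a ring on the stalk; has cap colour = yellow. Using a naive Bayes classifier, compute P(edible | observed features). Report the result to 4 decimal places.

edible: 0.45 × (1−0.4) × 0.3 × (1−0.8) × 0.45 = 0.00729
poisonous: 0.55 × (1−0.4) × 0.1 × (1−0.65) × 0.8 = 0.00924
P(edible | x) = 0.00729 / 0.01653 ≈ 0.4410

0.4410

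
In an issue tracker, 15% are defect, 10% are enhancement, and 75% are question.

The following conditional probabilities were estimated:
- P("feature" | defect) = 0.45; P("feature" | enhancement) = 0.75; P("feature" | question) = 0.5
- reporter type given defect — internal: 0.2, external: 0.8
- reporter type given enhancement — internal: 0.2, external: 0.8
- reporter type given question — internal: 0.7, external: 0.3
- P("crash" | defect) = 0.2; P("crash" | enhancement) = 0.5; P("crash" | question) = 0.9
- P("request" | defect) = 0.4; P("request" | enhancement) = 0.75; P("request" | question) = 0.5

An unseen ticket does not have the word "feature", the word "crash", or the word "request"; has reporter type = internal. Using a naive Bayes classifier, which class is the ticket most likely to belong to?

defect: 0.15 × (1−0.45) × 0.2 × (1−0.2) × (1−0.4) = 0.00792
enhancement: 0.1 × (1−0.75) × 0.2 × (1−0.5) × (1−0.75) = 0.000625
question: 0.75 × (1−0.5) × 0.7 × (1−0.9) × (1−0.5) = 0.013125
Highest score → question.

question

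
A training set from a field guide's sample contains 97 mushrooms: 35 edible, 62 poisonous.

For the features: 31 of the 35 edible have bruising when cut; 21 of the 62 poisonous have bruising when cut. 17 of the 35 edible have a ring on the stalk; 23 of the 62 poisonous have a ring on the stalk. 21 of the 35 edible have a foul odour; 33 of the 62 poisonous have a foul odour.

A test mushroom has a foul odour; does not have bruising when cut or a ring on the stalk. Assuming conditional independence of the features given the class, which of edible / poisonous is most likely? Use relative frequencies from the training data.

poisonous

edible: (35/97) × (4/35) × (18/35) × (21/35) ≈ 0.0127246
poisonous: (62/97) × (41/62) × (39/62) × (33/62) ≈ 0.141517
Highest score → poisonous.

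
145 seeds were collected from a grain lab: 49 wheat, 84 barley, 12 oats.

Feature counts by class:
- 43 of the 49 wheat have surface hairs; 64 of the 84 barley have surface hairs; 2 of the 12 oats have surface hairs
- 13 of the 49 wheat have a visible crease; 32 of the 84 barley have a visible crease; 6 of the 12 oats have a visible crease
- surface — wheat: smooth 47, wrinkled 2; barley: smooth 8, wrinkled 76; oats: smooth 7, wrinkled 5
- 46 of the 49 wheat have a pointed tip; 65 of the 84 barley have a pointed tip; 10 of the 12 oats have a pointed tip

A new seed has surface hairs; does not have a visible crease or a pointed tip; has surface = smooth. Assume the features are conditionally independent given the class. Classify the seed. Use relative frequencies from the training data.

wheat: (49/145) × (43/49) × (36/49) × (47/49) × (3/49) ≈ 0.0127948
barley: (84/145) × (64/84) × (52/84) × (8/84) × (19/84) ≈ 0.00588601
oats: (12/145) × (2/12) × (6/12) × (7/12) × (2/12) ≈ 0.000670498
Highest score → wheat.

wheat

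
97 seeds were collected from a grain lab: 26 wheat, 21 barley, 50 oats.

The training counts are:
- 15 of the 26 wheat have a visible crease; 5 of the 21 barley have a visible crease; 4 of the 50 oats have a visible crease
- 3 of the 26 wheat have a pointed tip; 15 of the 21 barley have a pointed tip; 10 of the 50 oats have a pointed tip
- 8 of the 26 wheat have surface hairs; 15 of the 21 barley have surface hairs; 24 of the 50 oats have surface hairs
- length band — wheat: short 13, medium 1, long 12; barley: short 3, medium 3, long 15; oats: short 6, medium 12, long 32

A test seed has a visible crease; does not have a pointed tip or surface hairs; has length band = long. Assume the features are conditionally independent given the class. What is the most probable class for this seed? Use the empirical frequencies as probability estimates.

wheat

wheat: (26/97) × (15/26) × (23/26) × (18/26) × (12/26) ≈ 0.04371
barley: (21/97) × (5/21) × (6/21) × (6/21) × (15/21) ≈ 0.00300562
oats: (50/97) × (4/50) × (40/50) × (26/50) × (32/50) ≈ 0.010979
Highest score → wheat.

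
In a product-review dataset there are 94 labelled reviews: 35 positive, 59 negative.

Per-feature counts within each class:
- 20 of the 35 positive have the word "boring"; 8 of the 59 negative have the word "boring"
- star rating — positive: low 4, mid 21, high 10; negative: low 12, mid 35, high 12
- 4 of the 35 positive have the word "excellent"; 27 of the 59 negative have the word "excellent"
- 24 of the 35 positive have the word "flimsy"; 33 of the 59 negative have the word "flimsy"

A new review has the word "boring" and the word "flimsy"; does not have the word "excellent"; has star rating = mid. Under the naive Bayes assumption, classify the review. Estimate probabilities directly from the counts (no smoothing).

positive

positive: (35/94) × (20/35) × (21/35) × (31/35) × (24/35) ≈ 0.0775337
negative: (59/94) × (8/59) × (35/59) × (32/59) × (33/59) ≈ 0.0153157
Highest score → positive.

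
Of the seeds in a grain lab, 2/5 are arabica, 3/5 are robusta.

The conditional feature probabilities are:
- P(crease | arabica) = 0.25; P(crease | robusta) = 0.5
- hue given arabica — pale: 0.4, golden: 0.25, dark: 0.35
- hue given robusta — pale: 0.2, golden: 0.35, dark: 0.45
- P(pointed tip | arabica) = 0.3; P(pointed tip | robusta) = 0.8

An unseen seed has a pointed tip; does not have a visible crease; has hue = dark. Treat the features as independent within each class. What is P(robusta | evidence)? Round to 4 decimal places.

0.7742

arabica: 0.4 × (1−0.25) × 0.35 × 0.3 = 0.0315
robusta: 0.6 × (1−0.5) × 0.45 × 0.8 = 0.108
P(robusta | x) = 0.108 / 0.1395 ≈ 0.7742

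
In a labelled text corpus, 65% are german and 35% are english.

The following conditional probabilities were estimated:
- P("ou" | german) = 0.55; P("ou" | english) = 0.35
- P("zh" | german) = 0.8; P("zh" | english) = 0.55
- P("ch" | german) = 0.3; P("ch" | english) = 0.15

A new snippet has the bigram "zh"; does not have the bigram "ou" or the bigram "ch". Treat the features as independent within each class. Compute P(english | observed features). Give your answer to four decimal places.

0.3937

german: 0.65 × (1−0.55) × 0.8 × (1−0.3) = 0.1638
english: 0.35 × (1−0.35) × 0.55 × (1−0.15) = 0.10635625
P(english | x) = 0.10635625 / 0.27015625 ≈ 0.3937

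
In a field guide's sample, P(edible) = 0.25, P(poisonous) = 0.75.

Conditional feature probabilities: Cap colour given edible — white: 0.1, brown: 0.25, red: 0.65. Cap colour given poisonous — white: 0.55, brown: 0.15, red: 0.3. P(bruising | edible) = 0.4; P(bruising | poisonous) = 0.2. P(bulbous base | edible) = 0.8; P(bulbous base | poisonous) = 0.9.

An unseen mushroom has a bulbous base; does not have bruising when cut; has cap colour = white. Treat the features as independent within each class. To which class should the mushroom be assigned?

poisonous

edible: 0.25 × 0.1 × (1−0.4) × 0.8 = 0.012
poisonous: 0.75 × 0.55 × (1−0.2) × 0.9 = 0.297
Highest score → poisonous.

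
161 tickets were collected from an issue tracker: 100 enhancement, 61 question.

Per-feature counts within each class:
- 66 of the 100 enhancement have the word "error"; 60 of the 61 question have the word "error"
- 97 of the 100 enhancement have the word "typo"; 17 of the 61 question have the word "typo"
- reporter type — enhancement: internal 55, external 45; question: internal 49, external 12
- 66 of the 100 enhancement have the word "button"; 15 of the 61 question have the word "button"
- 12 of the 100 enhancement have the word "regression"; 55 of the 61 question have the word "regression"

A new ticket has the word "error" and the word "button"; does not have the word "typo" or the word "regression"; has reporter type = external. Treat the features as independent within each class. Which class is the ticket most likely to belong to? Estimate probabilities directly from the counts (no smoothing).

enhancement: (100/161) × (66/100) × (3/100) × (45/100) × (66/100) × (88/100) ≈ 0.00321424
question: (61/161) × (60/61) × (44/61) × (12/61) × (15/61) × (6/61) ≈ 0.00127904
Highest score → enhancement.

enhancement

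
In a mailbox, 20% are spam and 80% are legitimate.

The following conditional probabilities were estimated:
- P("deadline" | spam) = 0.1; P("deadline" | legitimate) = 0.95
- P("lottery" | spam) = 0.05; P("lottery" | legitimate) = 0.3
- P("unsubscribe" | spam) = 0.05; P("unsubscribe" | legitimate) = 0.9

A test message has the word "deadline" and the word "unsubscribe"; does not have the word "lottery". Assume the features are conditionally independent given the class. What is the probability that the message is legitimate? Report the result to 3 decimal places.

spam: 0.2 × 0.1 × (1−0.05) × 0.05 = 0.00095
legitimate: 0.8 × 0.95 × (1−0.3) × 0.9 = 0.4788
P(legitimate | x) = 0.4788 / 0.47975 ≈ 0.998

0.998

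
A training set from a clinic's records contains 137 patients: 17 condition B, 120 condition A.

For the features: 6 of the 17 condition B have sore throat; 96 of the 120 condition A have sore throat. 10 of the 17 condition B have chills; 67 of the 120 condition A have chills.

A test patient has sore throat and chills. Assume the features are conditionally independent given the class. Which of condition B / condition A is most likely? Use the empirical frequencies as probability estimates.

condition A

condition B: (17/137) × (6/17) × (10/17) ≈ 0.0257621
condition A: (120/137) × (96/120) × (67/120) ≈ 0.391241
Highest score → condition A.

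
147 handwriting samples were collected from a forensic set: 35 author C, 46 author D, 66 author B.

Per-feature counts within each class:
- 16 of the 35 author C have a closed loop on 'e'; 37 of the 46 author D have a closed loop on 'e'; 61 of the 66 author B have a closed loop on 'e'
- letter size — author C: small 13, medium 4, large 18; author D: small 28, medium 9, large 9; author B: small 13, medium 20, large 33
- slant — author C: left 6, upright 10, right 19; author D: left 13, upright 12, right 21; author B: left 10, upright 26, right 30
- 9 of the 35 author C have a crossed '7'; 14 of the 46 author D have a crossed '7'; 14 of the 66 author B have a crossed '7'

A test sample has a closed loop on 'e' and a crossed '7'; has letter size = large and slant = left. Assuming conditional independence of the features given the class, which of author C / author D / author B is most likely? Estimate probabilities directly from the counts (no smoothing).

author C: (35/147) × (16/35) × (18/35) × (6/35) × (9/35) ≈ 0.00246754
author D: (46/147) × (37/46) × (9/46) × (13/46) × (14/46) ≈ 0.0042357
author B: (66/147) × (61/66) × (33/66) × (10/66) × (14/66) ≈ 0.00666842
Highest score → author B.

author B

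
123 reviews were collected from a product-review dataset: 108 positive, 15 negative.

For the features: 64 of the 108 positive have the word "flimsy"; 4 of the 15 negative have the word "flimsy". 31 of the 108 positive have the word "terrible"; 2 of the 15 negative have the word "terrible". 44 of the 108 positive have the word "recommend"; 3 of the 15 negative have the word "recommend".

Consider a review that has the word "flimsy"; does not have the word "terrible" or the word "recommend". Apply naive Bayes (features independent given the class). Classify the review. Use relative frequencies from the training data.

positive

positive: (108/123) × (64/108) × (77/108) × (64/108) ≈ 0.219836
negative: (15/123) × (4/15) × (13/15) × (12/15) ≈ 0.0225474
Highest score → positive.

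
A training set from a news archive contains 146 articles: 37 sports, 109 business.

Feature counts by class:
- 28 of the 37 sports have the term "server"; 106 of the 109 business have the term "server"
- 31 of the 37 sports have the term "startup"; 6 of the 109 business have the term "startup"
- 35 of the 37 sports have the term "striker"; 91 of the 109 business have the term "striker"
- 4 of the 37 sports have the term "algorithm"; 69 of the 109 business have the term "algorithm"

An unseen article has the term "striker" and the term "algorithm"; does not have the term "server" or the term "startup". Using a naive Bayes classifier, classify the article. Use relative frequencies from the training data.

sports: (37/146) × (9/37) × (6/37) × (35/37) × (4/37) ≈ 0.00102227
business: (109/146) × (3/109) × (103/109) × (91/109) × (69/109) ≈ 0.0102616
Highest score → business.

business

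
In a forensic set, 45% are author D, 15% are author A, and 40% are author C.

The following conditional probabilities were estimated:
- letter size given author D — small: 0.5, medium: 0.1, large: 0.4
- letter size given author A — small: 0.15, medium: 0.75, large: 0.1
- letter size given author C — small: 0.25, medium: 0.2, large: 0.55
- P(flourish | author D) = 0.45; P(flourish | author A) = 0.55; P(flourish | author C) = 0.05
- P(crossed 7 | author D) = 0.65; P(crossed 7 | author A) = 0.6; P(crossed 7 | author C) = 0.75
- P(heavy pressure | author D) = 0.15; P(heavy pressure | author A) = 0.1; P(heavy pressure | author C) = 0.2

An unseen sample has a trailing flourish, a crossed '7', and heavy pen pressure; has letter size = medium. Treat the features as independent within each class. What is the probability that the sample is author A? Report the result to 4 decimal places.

0.5905

author D: 0.45 × 0.1 × 0.45 × 0.65 × 0.15 = 0.001974375
author A: 0.15 × 0.75 × 0.55 × 0.6 × 0.1 = 0.0037125
author C: 0.4 × 0.2 × 0.05 × 0.75 × 0.2 = 0.0006
P(author A | x) = 0.0037125 / 0.006286875 ≈ 0.5905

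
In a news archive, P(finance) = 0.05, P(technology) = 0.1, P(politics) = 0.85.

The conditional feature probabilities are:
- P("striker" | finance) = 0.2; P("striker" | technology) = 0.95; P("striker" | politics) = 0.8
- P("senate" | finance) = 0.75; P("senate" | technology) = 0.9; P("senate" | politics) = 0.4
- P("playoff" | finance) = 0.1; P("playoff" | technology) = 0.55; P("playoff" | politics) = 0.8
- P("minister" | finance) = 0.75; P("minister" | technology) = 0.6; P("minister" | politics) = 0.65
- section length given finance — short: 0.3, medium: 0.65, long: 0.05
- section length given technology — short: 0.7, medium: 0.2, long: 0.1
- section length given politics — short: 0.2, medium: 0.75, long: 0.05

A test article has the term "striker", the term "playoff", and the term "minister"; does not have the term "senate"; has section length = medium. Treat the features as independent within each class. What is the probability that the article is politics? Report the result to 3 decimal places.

finance: 0.05 × 0.2 × (1−0.75) × 0.1 × 0.75 × 0.65 = 0.000121875
technology: 0.1 × 0.95 × (1−0.9) × 0.55 × 0.6 × 0.2 = 0.000627
politics: 0.85 × 0.8 × (1−0.4) × 0.8 × 0.65 × 0.75 = 0.15912
P(politics | x) = 0.15912 / 0.159868875 ≈ 0.995

0.995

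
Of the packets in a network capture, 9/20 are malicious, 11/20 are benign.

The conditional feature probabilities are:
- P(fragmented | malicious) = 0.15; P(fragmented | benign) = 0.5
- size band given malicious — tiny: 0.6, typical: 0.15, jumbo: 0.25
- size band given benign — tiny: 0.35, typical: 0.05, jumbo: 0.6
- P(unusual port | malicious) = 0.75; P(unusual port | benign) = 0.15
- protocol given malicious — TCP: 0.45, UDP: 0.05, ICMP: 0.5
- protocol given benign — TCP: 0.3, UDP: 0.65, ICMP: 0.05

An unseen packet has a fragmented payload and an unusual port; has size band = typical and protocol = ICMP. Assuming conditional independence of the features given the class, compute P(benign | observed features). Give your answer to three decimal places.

malicious: 0.45 × 0.15 × 0.15 × 0.75 × 0.5 = 0.003796875
benign: 0.55 × 0.5 × 0.05 × 0.15 × 0.05 = 0.000103125
P(benign | x) = 0.000103125 / 0.0039 ≈ 0.026

0.026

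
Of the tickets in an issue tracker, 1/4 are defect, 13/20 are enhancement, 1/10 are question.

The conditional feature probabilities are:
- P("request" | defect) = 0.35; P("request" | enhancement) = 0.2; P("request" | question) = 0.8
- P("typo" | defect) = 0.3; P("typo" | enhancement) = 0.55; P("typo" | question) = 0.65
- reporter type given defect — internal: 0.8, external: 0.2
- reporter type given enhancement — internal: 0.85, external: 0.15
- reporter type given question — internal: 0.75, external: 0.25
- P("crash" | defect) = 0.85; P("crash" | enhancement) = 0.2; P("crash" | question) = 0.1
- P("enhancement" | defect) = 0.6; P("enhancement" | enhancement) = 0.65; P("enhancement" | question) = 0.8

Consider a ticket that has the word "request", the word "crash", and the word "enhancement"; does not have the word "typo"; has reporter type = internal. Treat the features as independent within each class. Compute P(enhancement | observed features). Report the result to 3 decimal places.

defect: 0.25 × 0.35 × (1−0.3) × 0.8 × 0.85 × 0.6 = 0.02499
enhancement: 0.65 × 0.2 × (1−0.55) × 0.85 × 0.2 × 0.65 = 0.00646425
question: 0.1 × 0.8 × (1−0.65) × 0.75 × 0.1 × 0.8 = 0.00168
P(enhancement | x) = 0.00646425 / 0.03313425 ≈ 0.195

0.195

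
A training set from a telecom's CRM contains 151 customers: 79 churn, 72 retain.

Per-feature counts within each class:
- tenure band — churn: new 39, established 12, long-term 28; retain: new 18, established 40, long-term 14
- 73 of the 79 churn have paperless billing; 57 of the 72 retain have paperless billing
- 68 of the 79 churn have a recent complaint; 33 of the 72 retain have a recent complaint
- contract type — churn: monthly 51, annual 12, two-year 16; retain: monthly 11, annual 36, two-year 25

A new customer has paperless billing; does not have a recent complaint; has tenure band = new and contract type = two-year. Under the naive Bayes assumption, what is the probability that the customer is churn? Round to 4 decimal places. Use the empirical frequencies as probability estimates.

churn: (79/151) × (39/79) × (73/79) × (11/79) × (16/79) ≈ 0.00673042
retain: (72/151) × (18/72) × (57/72) × (39/72) × (25/72) ≈ 0.0177491
P(churn | x) = 0.00673042 / 0.02447952 ≈ 0.2749

0.2749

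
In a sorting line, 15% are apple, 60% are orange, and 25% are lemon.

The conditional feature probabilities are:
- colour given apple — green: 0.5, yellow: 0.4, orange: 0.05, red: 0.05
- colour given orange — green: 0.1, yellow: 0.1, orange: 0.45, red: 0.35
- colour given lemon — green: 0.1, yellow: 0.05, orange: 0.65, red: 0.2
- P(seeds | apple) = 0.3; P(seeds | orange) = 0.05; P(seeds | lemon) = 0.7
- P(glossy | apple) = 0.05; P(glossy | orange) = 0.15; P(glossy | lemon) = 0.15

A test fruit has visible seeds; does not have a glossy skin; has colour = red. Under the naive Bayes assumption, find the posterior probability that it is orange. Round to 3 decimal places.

0.219

apple: 0.15 × 0.05 × 0.3 × (1−0.05) = 0.0021375
orange: 0.6 × 0.35 × 0.05 × (1−0.15) = 0.008925
lemon: 0.25 × 0.2 × 0.7 × (1−0.15) = 0.02975
P(orange | x) = 0.008925 / 0.0408125 ≈ 0.219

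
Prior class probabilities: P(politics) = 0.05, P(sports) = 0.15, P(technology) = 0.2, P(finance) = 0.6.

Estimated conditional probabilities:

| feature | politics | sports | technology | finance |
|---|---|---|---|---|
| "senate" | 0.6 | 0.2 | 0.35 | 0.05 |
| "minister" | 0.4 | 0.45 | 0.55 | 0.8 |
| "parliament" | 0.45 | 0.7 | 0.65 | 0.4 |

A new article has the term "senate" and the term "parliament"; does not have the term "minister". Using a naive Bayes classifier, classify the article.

politics: 0.05 × 0.6 × (1−0.4) × 0.45 = 0.0081
sports: 0.15 × 0.2 × (1−0.45) × 0.7 = 0.01155
technology: 0.2 × 0.35 × (1−0.55) × 0.65 = 0.020475
finance: 0.6 × 0.05 × (1−0.8) × 0.4 = 0.0024
Highest score → technology.

technology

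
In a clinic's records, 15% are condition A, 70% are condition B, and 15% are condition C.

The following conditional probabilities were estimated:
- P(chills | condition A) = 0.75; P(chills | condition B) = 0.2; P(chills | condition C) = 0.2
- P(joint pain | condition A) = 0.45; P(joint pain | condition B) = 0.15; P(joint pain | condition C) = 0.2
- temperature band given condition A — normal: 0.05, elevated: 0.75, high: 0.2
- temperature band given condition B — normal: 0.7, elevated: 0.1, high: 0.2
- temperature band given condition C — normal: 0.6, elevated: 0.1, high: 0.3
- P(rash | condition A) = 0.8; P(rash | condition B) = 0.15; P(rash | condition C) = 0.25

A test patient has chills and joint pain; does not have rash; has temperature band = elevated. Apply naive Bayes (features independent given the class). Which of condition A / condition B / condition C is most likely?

condition A: 0.15 × 0.75 × 0.45 × 0.75 × (1−0.8) = 0.00759375
condition B: 0.7 × 0.2 × 0.15 × 0.1 × (1−0.15) = 0.001785
condition C: 0.15 × 0.2 × 0.2 × 0.1 × (1−0.25) = 0.00045
Highest score → condition A.

condition A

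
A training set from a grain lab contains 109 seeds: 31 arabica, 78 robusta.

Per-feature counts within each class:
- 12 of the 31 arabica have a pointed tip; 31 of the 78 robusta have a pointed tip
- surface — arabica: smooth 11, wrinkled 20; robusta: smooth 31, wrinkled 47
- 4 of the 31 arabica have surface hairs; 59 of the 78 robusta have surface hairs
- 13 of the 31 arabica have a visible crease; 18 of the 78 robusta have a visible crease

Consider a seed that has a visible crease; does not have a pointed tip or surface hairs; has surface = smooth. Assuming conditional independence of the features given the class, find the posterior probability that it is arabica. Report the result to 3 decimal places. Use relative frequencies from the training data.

arabica: (31/109) × (19/31) × (11/31) × (27/31) × (13/31) ≈ 0.0225913
robusta: (78/109) × (47/78) × (31/78) × (19/78) × (18/78) ≈ 0.00963331
P(arabica | x) = 0.0225913 / 0.03222461 ≈ 0.701

0.701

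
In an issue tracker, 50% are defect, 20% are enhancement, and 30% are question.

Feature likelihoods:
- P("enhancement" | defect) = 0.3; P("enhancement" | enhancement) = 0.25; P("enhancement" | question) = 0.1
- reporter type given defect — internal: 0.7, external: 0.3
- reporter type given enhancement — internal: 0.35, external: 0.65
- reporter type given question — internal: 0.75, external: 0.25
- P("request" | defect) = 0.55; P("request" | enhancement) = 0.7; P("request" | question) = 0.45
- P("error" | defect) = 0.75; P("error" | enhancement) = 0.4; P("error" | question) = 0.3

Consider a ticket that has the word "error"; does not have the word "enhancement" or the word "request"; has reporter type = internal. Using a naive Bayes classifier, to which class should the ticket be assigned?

defect: 0.5 × (1−0.3) × 0.7 × (1−0.55) × 0.75 = 0.0826875
enhancement: 0.2 × (1−0.25) × 0.35 × (1−0.7) × 0.4 = 0.0063
question: 0.3 × (1−0.1) × 0.75 × (1−0.45) × 0.3 = 0.0334125
Highest score → defect.

defect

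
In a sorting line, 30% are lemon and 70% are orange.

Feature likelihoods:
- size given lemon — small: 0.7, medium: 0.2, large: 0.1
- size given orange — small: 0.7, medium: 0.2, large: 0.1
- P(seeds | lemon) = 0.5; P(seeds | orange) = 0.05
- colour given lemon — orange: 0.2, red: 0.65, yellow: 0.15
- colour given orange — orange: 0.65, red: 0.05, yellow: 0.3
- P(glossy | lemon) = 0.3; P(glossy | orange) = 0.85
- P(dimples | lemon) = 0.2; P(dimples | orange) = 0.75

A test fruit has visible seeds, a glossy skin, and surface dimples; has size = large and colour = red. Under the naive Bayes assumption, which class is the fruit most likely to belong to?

lemon

lemon: 0.3 × 0.1 × 0.5 × 0.65 × 0.3 × 0.2 = 0.000585
orange: 0.7 × 0.1 × 0.05 × 0.05 × 0.85 × 0.75 = 0.0001115625
Highest score → lemon.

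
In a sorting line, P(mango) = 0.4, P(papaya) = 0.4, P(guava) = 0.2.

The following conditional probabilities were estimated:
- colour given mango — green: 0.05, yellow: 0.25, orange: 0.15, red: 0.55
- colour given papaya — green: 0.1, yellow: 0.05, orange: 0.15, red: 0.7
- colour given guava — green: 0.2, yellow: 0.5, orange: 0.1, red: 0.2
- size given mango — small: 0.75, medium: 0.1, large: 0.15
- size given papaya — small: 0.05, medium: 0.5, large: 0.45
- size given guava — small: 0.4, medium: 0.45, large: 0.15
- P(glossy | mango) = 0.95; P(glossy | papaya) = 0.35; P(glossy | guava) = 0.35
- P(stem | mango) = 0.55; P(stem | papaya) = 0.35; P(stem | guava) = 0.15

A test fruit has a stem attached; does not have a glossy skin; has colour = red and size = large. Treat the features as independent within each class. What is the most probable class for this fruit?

mango: 0.4 × 0.55 × 0.15 × (1−0.95) × 0.55 = 0.0009075
papaya: 0.4 × 0.7 × 0.45 × (1−0.35) × 0.35 = 0.028665
guava: 0.2 × 0.2 × 0.15 × (1−0.35) × 0.15 = 0.000585
Highest score → papaya.

papaya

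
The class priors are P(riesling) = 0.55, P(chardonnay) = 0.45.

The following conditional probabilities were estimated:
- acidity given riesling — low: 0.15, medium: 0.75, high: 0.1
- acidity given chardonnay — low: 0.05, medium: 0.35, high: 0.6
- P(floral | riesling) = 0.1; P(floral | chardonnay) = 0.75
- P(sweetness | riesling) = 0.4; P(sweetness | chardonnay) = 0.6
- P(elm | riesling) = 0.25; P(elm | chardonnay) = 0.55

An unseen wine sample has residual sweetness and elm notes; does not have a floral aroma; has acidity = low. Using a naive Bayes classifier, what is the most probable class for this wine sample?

riesling: 0.55 × 0.15 × (1−0.1) × 0.4 × 0.25 = 0.007425
chardonnay: 0.45 × 0.05 × (1−0.75) × 0.6 × 0.55 = 0.00185625
Highest score → riesling.

riesling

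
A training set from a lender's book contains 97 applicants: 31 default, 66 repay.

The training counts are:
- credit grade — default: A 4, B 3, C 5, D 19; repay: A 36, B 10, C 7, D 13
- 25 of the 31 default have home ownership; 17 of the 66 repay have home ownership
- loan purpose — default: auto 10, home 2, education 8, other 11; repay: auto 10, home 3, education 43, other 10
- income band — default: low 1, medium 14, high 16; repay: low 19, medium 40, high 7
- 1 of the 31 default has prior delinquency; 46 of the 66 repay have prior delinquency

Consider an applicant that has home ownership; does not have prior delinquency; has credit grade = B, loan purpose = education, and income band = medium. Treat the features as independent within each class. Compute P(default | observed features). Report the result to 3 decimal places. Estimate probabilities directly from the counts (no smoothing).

default: (31/97) × (3/31) × (25/31) × (8/31) × (14/31) × (30/31) ≈ 0.00281308
repay: (66/97) × (10/66) × (17/66) × (43/66) × (40/66) × (20/66) ≈ 0.00317731
P(default | x) = 0.00281308 / 0.00599039 ≈ 0.470

0.470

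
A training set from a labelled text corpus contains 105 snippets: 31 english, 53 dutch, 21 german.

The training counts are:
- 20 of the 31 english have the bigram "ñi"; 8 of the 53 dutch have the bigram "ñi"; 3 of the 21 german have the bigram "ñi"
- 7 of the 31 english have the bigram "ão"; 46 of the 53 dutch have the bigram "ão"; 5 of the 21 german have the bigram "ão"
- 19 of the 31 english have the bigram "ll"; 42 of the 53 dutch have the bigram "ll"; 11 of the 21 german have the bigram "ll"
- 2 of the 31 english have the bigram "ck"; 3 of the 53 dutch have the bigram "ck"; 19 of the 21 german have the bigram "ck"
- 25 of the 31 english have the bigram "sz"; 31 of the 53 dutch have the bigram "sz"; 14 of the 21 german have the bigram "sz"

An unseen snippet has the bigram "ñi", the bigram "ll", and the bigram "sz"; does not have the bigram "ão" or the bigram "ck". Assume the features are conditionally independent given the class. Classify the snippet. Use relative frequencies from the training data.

english

english: (31/105) × (20/31) × (24/31) × (19/31) × (29/31) × (25/31) ≈ 0.0681862
dutch: (53/105) × (8/53) × (7/53) × (42/53) × (50/53) × (31/53) ≈ 0.00440024
german: (21/105) × (3/21) × (16/21) × (11/21) × (2/21) × (14/21) ≈ 0.000723978
Highest score → english.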